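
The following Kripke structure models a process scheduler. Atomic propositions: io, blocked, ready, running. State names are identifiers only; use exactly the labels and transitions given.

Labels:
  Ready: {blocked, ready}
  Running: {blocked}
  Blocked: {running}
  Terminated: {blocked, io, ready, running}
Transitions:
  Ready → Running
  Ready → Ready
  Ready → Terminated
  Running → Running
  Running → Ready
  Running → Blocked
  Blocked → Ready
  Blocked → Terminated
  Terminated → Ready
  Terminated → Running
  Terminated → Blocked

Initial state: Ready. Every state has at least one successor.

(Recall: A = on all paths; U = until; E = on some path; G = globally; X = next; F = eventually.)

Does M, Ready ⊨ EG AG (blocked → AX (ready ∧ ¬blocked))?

No

States satisfying AG (blocked → AX (ready ∧ ¬blocked)): ∅.
States satisfying EG AG (blocked → AX (ready ∧ ¬blocked)): ∅.
No suitable path/successor from Ready witnesses the formula.
Ready ∉ Sat(EG AG (blocked → AX (ready ∧ ¬blocked))).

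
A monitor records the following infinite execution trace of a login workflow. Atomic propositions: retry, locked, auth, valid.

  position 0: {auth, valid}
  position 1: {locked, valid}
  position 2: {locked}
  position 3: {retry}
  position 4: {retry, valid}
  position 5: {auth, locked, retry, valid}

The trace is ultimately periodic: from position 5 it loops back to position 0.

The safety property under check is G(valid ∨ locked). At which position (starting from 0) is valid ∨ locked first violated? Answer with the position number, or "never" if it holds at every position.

Check valid ∨ locked at each position in order: 0 ✓, 1 ✓, 2 ✓.
At position 3 the labels are {retry}, so valid ∨ locked is false there. This is the first violation.

3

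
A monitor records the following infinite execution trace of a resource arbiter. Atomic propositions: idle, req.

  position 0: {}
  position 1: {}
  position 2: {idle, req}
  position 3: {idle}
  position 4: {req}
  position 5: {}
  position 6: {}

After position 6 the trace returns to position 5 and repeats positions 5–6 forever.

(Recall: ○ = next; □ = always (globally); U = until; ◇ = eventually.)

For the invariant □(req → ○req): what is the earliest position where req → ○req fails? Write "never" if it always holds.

2

Check req → ○req at each position in order: 0 ✓, 1 ✓.
At position 2 the labels are {idle, req} and the next position 3 has {idle}, so req → ○req is false there. This is the first violation.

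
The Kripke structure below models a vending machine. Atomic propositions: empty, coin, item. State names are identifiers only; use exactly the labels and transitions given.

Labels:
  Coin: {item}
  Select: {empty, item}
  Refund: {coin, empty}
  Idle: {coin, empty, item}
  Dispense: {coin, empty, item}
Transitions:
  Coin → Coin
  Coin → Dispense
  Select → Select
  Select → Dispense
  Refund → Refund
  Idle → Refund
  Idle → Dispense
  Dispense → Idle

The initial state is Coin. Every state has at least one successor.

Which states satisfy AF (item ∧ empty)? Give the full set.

{Select, Idle, Dispense}

States satisfying item ∧ empty: {Select, Idle, Dispense}.
States satisfying AF (item ∧ empty): {Select, Idle, Dispense}.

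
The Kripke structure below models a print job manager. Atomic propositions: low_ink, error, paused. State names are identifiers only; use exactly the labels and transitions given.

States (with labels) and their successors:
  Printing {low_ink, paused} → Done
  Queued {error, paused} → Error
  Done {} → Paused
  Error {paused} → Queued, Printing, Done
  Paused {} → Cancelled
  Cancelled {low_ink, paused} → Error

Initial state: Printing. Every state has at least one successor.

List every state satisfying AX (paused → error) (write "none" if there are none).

States satisfying paused → error: {Queued, Done, Paused}.
States satisfying AX (paused → error): {Printing, Done}.

{Printing, Done}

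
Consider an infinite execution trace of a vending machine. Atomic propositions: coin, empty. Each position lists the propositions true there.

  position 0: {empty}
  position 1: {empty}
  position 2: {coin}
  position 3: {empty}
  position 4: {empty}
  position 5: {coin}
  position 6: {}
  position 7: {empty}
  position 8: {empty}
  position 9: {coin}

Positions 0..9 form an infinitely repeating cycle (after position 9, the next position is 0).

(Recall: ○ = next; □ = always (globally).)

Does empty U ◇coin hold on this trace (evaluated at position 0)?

Satisfied

Walking from position 0: ◇coin first holds at position 0, and empty holds at every earlier position along the way, so empty U ◇coin holds.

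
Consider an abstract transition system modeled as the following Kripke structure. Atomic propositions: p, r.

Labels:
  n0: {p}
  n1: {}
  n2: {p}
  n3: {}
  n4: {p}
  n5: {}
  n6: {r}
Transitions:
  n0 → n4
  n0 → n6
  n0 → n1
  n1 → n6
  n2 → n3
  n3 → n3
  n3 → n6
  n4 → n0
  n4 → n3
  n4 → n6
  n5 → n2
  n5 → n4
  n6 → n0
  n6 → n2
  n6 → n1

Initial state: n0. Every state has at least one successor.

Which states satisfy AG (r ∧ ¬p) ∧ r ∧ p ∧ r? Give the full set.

none

States satisfying r ∧ ¬p: {n6}.
States satisfying AG (r ∧ ¬p): ∅.
States satisfying p ∧ r: ∅.
States satisfying r ∧ p ∧ r: ∅.
States satisfying AG (r ∧ ¬p) ∧ r ∧ p ∧ r: ∅.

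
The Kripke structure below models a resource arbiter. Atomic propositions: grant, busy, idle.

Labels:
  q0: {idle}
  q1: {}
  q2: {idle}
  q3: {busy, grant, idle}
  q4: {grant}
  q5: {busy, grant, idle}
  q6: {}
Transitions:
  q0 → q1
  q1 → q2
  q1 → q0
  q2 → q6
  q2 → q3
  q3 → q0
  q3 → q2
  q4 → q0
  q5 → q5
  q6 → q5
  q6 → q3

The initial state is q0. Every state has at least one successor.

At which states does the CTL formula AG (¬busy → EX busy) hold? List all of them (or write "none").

States satisfying ¬busy → EX busy: {q2, q3, q5, q6}.
States satisfying AG (¬busy → EX busy): {q5}.

{q5}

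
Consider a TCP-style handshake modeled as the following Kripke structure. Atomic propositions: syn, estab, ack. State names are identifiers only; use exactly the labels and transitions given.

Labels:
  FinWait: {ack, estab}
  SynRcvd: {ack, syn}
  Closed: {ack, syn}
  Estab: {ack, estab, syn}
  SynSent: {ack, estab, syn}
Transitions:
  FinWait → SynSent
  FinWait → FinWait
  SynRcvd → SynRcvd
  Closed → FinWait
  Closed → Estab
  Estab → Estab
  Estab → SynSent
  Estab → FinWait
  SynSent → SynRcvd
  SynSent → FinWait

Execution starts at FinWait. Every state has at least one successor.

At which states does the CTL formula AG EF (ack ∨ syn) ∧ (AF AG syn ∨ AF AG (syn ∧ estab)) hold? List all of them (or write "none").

States satisfying EF (ack ∨ syn): {FinWait, SynRcvd, Closed, Estab, SynSent}.
States satisfying AG EF (ack ∨ syn): {FinWait, SynRcvd, Closed, Estab, SynSent}.
States satisfying AG syn: {SynRcvd}.
States satisfying AF AG syn: {SynRcvd}.
States satisfying AG (syn ∧ estab): ∅.
States satisfying AF AG (syn ∧ estab): ∅.
States satisfying AF AG syn ∨ AF AG (syn ∧ estab): {SynRcvd}.
States satisfying AG EF (ack ∨ syn) ∧ (AF AG syn ∨ AF AG (syn ∧ estab)): {SynRcvd}.

{SynRcvd}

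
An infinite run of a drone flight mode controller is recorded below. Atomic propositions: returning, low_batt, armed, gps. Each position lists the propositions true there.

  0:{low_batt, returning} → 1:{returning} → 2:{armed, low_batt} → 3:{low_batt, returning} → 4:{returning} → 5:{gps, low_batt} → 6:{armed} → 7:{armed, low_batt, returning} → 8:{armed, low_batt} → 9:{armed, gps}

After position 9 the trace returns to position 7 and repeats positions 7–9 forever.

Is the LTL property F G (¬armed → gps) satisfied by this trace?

G (¬armed → gps) holds at position 5, which is reachable from 0, so F G (¬armed → gps) holds.

Holds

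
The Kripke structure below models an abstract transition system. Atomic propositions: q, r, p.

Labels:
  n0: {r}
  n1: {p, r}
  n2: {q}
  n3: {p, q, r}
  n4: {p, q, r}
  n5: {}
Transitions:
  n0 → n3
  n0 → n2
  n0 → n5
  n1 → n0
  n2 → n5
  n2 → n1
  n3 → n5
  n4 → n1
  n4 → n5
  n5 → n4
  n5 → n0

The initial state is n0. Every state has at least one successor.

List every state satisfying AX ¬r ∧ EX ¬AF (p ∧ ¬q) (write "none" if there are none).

States satisfying ¬r: {n2, n5}.
States satisfying AX ¬r: {n3}.
States satisfying ¬AF (p ∧ ¬q): {n0, n2, n3, n4, n5}.
States satisfying EX ¬AF (p ∧ ¬q): {n0, n1, n2, n3, n4, n5}.
States satisfying AX ¬r ∧ EX ¬AF (p ∧ ¬q): {n3}.

{n3}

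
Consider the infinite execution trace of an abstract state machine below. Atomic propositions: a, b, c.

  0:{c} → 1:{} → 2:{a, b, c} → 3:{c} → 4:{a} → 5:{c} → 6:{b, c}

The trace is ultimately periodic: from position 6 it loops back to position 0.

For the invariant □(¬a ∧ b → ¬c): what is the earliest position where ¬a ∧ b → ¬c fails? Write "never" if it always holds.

6

Check ¬a ∧ b → ¬c at each position in order: 0 ✓, 1 ✓, 2 ✓, 3 ✓, 4 ✓, 5 ✓.
At position 6 the labels are {b, c}, so ¬a ∧ b → ¬c is false there. This is the first violation.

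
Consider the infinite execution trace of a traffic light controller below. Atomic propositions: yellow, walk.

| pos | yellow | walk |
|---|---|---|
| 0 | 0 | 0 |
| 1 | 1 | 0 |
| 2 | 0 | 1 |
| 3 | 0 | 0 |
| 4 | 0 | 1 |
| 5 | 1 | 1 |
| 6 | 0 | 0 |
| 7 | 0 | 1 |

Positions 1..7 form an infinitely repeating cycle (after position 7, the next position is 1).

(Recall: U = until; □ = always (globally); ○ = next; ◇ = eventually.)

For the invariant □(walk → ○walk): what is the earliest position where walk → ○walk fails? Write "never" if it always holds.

2

Check walk → ○walk at each position in order: 0 ✓, 1 ✓.
At position 2 the labels are {walk} and the next position 3 has {}, so walk → ○walk is false there. This is the first violation.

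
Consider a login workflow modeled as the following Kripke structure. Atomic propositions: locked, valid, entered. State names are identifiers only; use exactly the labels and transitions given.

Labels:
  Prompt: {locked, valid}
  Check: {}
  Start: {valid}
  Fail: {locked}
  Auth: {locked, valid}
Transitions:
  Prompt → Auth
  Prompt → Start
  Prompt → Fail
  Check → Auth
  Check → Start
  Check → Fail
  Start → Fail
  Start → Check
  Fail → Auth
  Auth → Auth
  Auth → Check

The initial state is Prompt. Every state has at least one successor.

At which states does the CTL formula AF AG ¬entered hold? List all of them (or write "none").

{Prompt, Check, Start, Fail, Auth}

States satisfying AG ¬entered: {Prompt, Check, Start, Fail, Auth}.
States satisfying AF AG ¬entered: {Prompt, Check, Start, Fail, Auth}.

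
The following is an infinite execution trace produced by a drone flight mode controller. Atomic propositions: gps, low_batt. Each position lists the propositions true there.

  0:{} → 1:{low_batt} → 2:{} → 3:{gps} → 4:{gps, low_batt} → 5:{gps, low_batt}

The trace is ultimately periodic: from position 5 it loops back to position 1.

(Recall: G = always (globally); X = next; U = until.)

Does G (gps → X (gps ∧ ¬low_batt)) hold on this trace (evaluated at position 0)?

gps → X (gps ∧ ¬low_batt) must hold at every position from 0 onward. It fails at position 3, so G (gps → X (gps ∧ ¬low_batt)) is false.
Positions where gps holds: 3, 4, 5.
Check X (gps ∧ ¬low_batt) at each: 3→fails, 4→fails, 5→fails.

No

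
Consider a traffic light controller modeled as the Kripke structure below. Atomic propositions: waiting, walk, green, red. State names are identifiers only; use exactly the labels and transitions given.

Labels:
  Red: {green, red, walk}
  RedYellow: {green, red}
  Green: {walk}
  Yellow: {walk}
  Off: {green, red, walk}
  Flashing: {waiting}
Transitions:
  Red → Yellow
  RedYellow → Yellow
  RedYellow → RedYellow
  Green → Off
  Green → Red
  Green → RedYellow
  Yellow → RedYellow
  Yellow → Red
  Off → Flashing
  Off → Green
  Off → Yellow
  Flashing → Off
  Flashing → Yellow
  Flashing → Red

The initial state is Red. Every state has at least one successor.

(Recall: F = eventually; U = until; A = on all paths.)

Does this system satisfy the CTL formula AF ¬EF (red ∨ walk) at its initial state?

States satisfying ¬EF (red ∨ walk): ∅.
States satisfying AF ¬EF (red ∨ walk): ∅.
There is a path from Red along which ¬EF (red ∨ walk) never holds.
Red ∉ Sat(AF ¬EF (red ∨ walk)).

No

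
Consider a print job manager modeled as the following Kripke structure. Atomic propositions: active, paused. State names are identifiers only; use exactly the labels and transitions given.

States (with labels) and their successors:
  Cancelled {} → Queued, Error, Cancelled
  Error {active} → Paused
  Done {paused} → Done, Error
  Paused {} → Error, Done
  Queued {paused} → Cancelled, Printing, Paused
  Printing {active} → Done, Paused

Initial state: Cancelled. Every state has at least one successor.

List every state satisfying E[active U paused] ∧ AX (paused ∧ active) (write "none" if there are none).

none

States satisfying active: {Error, Printing}.
States satisfying paused: {Done, Queued}.
States satisfying E[active U paused]: {Done, Queued, Printing}.
States satisfying paused ∧ active: ∅.
States satisfying AX (paused ∧ active): ∅.
States satisfying E[active U paused] ∧ AX (paused ∧ active): ∅.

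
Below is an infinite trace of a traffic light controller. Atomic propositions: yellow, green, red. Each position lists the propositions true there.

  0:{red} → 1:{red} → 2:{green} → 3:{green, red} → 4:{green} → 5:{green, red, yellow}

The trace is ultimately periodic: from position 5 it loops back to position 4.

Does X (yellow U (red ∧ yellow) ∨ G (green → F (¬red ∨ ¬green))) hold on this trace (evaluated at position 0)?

Yes

The position after 0 is 1; yellow U (red ∧ yellow) ∨ G (green → F (¬red ∨ ¬green)) is true there.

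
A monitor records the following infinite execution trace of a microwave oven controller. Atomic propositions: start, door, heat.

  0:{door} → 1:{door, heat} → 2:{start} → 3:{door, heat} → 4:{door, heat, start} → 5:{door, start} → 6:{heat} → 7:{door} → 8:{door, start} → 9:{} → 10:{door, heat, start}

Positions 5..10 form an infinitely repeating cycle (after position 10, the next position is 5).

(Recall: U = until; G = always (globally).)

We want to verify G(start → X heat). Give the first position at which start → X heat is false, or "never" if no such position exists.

Check start → X heat at each position in order: 0 ✓, 1 ✓, 2 ✓, 3 ✓.
At position 4 the labels are {door, heat, start} and the next position 5 has {door, start}, so start → X heat is false there. This is the first violation.

4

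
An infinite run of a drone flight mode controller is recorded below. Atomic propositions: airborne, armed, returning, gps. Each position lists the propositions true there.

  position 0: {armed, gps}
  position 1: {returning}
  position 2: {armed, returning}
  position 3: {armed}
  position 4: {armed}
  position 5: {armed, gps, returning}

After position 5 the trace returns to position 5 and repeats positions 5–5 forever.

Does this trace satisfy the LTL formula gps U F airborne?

No

Walking from position 0: at position 1, F airborne has not yet held and gps fails, so gps U F airborne is false.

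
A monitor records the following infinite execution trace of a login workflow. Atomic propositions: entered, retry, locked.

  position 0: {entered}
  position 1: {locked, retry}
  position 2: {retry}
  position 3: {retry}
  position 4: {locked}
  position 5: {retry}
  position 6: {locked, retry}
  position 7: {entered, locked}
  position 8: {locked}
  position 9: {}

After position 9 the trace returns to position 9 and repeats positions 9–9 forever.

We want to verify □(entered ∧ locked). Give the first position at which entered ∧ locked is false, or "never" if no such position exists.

At position 0 the labels are {entered}, so entered ∧ locked is false there. This is the first violation.

0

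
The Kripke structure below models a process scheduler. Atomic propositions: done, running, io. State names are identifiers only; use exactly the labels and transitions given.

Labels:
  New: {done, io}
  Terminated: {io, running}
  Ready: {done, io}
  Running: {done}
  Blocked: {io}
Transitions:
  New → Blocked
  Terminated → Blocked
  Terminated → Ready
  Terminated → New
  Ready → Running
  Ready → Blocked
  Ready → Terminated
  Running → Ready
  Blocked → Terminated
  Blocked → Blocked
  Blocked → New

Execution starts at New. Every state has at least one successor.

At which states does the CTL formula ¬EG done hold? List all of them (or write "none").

{New, Terminated, Blocked}

States satisfying done: {New, Ready, Running}.
States satisfying EG done: {Ready, Running}.
States satisfying ¬EG done: {New, Terminated, Blocked}.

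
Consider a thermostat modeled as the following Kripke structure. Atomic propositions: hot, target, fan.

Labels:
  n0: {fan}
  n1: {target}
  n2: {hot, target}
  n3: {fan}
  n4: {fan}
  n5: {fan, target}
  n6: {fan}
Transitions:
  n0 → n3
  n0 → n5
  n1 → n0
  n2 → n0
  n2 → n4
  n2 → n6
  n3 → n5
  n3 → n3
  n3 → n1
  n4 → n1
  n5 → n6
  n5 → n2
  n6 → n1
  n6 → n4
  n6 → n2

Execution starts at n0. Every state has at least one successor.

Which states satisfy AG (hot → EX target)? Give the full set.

none

States satisfying hot → EX target: {n0, n1, n3, n4, n5, n6}.
States satisfying AG (hot → EX target): ∅.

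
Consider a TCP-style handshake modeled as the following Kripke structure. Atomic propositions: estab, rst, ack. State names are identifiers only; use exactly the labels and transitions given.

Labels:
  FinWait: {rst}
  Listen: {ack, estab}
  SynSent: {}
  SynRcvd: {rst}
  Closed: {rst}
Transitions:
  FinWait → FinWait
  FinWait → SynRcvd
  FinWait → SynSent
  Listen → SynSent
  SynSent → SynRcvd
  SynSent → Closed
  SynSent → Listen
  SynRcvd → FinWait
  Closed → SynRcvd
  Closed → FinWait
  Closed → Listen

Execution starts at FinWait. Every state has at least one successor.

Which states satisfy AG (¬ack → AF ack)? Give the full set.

States satisfying ¬ack → AF ack: {Listen}.
States satisfying AG (¬ack → AF ack): ∅.

none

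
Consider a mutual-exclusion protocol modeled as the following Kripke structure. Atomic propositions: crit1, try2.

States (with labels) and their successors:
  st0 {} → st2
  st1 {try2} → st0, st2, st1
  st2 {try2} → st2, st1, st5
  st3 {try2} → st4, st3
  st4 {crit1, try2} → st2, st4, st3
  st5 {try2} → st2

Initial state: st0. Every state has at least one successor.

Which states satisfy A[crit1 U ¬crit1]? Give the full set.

{st0, st1, st2, st3, st5}

States satisfying crit1: {st4}.
States satisfying ¬crit1: {st0, st1, st2, st3, st5}.
States satisfying A[crit1 U ¬crit1]: {st0, st1, st2, st3, st5}.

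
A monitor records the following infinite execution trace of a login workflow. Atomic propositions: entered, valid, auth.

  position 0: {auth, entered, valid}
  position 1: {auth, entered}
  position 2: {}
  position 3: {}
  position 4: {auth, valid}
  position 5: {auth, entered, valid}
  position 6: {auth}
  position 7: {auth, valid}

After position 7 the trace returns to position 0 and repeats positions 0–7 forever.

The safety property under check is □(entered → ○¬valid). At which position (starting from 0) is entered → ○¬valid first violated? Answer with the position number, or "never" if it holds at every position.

entered → ○¬valid holds at every position 0..7, and those are all the positions the trace ever visits, so the invariant □(entered → ○¬valid) is never violated.

never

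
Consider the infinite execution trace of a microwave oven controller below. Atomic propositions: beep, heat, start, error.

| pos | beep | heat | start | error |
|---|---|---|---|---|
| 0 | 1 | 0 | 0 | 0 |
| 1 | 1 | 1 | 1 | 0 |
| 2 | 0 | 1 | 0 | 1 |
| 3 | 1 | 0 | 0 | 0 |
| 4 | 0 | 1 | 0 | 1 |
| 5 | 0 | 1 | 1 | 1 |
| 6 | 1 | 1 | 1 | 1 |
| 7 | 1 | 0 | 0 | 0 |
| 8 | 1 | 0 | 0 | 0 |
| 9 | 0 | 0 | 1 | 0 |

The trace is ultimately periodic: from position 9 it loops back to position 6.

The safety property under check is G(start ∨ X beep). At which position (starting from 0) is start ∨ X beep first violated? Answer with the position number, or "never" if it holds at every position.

Check start ∨ X beep at each position in order: 0 ✓, 1 ✓, 2 ✓.
At position 3 the labels are {beep} and the next position 4 has {error, heat}, so start ∨ X beep is false there. This is the first violation.

3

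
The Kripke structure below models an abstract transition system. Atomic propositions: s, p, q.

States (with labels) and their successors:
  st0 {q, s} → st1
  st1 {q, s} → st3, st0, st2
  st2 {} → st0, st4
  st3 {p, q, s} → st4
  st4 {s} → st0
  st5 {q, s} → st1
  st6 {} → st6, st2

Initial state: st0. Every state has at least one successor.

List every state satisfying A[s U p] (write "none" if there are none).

{st3}

States satisfying s: {st0, st1, st3, st4, st5}.
States satisfying p: {st3}.
States satisfying A[s U p]: {st3}.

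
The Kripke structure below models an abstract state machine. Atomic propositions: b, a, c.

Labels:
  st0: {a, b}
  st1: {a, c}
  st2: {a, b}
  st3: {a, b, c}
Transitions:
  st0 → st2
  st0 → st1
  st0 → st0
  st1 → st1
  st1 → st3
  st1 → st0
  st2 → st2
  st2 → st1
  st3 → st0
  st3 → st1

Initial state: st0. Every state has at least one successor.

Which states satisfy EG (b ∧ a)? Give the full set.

{st0, st2, st3}

States satisfying b ∧ a: {st0, st2, st3}.
States satisfying EG (b ∧ a): {st0, st2, st3}.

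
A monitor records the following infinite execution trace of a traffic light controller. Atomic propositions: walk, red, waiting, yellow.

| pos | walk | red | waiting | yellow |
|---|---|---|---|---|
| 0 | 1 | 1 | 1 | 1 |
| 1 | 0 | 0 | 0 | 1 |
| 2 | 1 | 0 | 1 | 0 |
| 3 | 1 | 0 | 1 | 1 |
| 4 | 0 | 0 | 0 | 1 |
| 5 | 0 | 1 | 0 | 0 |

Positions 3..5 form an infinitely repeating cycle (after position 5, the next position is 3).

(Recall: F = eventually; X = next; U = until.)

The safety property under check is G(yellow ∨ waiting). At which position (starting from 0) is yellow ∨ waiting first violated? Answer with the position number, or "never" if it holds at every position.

5

Check yellow ∨ waiting at each position in order: 0 ✓, 1 ✓, 2 ✓, 3 ✓, 4 ✓.
At position 5 the labels are {red}, so yellow ∨ waiting is false there. This is the first violation.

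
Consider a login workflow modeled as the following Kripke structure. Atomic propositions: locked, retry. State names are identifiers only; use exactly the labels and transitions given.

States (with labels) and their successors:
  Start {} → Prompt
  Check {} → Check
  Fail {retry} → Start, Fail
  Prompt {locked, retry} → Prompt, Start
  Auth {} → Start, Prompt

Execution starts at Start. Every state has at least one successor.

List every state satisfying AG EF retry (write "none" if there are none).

{Start, Fail, Prompt, Auth}

States satisfying EF retry: {Start, Fail, Prompt, Auth}.
States satisfying AG EF retry: {Start, Fail, Prompt, Auth}.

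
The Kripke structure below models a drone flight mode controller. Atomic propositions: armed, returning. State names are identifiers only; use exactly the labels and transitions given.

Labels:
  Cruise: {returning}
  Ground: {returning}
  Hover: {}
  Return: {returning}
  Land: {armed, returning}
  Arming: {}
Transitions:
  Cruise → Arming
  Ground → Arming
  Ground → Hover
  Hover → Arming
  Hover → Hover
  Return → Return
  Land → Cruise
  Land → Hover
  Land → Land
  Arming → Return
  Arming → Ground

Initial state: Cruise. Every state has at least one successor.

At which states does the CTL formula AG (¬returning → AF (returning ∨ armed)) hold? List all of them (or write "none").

States satisfying ¬returning → AF (returning ∨ armed): {Cruise, Ground, Return, Land, Arming}.
States satisfying AG (¬returning → AF (returning ∨ armed)): {Return}.

{Return}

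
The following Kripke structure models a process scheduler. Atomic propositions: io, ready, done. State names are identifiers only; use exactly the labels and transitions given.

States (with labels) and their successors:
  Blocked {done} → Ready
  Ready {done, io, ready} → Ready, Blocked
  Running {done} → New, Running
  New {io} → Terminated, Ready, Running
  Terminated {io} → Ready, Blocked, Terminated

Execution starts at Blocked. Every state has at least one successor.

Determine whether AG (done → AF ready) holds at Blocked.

States satisfying done → AF ready: {Blocked, Ready, New, Terminated}.
States satisfying AG (done → AF ready): {Blocked, Ready, Terminated}.
Every state reachable from Blocked satisfies done → AF ready.
Blocked ∈ Sat(AG (done → AF ready)).

Satisfied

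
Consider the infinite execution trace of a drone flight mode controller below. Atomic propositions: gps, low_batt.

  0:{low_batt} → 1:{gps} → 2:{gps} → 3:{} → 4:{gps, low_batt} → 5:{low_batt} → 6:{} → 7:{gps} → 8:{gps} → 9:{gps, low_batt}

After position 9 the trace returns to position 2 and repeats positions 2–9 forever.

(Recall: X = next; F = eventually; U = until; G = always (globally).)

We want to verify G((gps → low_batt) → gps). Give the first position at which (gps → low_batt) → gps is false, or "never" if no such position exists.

0

At position 0 the labels are {low_batt}, so (gps → low_batt) → gps is false there. This is the first violation.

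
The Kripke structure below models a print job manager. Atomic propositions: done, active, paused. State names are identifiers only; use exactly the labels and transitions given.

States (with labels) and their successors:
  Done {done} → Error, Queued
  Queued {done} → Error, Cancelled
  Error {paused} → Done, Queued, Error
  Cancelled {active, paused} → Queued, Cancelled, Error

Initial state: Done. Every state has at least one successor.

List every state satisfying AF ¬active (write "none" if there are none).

States satisfying ¬active: {Done, Queued, Error}.
States satisfying AF ¬active: {Done, Queued, Error}.

{Done, Queued, Error}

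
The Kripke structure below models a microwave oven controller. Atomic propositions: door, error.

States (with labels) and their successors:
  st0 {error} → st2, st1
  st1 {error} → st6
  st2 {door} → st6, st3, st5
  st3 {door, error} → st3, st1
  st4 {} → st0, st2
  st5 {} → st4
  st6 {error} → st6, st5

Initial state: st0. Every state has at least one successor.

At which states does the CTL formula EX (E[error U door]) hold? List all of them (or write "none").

States satisfying E[error U door]: {st0, st2, st3}.
States satisfying EX (E[error U door]): {st0, st2, st3, st4}.

{st0, st2, st3, st4}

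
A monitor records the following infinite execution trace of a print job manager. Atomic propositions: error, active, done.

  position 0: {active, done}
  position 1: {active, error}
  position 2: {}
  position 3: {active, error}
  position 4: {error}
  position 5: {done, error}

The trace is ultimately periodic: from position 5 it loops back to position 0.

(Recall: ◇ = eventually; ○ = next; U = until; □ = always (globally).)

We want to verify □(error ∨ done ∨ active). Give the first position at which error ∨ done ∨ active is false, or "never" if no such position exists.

Check error ∨ done ∨ active at each position in order: 0 ✓, 1 ✓.
At position 2 the labels are {}, so error ∨ done ∨ active is false there. This is the first violation.

2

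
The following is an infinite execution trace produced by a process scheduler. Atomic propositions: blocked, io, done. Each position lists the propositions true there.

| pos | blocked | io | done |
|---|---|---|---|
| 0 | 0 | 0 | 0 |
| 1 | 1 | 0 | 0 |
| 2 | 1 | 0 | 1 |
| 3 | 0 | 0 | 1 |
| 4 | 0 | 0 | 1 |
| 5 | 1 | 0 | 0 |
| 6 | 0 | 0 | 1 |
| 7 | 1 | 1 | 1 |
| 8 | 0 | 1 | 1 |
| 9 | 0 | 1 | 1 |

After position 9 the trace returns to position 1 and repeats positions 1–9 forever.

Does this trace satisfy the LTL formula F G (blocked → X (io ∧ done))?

G (blocked → X (io ∧ done)) is false at every position 0..9, so it never becomes true and F G (blocked → X (io ∧ done)) fails.

No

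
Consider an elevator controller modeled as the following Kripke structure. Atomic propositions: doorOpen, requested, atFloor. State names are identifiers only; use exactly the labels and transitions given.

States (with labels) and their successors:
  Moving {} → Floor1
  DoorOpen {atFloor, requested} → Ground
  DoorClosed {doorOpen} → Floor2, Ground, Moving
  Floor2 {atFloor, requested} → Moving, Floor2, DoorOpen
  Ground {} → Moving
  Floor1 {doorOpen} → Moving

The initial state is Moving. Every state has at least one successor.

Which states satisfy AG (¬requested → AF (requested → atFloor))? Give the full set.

{Moving, DoorOpen, DoorClosed, Floor2, Ground, Floor1}

States satisfying ¬requested → AF (requested → atFloor): {Moving, DoorOpen, DoorClosed, Floor2, Ground, Floor1}.
States satisfying AG (¬requested → AF (requested → atFloor)): {Moving, DoorOpen, DoorClosed, Floor2, Ground, Floor1}.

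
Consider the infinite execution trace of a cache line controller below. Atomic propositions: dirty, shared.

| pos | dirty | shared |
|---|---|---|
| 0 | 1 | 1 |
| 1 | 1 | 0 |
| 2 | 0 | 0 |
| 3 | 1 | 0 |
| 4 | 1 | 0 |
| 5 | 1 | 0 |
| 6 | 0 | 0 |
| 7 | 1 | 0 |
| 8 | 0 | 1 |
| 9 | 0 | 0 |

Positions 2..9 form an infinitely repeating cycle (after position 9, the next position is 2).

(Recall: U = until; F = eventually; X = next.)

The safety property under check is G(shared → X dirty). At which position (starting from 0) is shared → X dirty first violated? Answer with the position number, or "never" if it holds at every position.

8

Check shared → X dirty at each position in order: 0 ✓, 1 ✓, 2 ✓, 3 ✓, 4 ✓, 5 ✓, 6 ✓, 7 ✓.
At position 8 the labels are {shared} and the next position 9 has {}, so shared → X dirty is false there. This is the first violation.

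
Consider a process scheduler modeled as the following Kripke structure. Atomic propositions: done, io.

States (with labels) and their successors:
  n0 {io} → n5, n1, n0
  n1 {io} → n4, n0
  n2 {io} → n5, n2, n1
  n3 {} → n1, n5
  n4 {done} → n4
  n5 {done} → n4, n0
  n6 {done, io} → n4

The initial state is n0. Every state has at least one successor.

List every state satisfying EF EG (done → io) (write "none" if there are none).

States satisfying EG (done → io): {n0, n1, n2, n3}.
States satisfying EF EG (done → io): {n0, n1, n2, n3, n5}.

{n0, n1, n2, n3, n5}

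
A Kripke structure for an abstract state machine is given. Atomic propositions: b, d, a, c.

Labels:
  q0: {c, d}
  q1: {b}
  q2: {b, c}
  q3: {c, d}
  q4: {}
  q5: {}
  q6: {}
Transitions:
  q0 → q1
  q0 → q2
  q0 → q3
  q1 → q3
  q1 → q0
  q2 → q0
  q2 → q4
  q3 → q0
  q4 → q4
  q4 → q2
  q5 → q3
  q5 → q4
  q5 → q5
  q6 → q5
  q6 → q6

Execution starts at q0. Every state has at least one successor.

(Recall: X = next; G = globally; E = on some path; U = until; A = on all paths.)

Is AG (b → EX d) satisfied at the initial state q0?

States satisfying b → EX d: {q0, q1, q2, q3, q4, q5, q6}.
States satisfying AG (b → EX d): {q0, q1, q2, q3, q4, q5, q6}.
Every state reachable from q0 satisfies b → EX d.
q0 ∈ Sat(AG (b → EX d)).

Holds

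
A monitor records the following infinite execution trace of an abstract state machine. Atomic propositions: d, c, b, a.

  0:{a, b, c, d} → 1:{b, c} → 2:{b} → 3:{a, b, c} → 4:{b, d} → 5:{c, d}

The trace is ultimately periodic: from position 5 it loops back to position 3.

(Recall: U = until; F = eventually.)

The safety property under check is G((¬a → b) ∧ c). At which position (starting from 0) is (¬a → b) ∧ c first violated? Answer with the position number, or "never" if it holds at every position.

Check (¬a → b) ∧ c at each position in order: 0 ✓, 1 ✓.
At position 2 the labels are {b}, so (¬a → b) ∧ c is false there. This is the first violation.

2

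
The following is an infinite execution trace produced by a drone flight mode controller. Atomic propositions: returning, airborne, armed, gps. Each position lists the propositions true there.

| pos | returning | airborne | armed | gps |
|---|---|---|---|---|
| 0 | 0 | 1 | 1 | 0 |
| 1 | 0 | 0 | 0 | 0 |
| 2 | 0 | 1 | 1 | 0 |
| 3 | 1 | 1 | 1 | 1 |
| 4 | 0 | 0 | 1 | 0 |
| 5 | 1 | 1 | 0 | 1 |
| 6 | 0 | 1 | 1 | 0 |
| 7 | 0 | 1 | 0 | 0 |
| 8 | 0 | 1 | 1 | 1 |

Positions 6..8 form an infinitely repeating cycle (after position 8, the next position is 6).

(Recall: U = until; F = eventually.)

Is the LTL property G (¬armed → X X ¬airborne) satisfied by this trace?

Violated

¬armed → X X ¬airborne must hold at every position from 0 onward. It fails at position 1, so G (¬armed → X X ¬airborne) is false.
Positions where ¬armed holds: 1, 5, 7.
Check X X ¬airborne at each: 1→fails, 5→fails, 7→fails.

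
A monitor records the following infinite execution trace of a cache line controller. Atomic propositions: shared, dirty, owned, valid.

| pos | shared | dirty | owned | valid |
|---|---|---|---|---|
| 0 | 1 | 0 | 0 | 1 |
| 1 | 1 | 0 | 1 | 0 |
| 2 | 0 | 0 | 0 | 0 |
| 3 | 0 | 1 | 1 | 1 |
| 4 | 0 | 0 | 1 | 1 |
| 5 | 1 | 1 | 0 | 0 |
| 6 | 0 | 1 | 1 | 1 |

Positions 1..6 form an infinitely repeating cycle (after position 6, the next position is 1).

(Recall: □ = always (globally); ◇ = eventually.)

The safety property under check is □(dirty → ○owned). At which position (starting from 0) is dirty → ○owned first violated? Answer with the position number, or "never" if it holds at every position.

dirty → ○owned holds at every position 0..6, and those are all the positions the trace ever visits, so the invariant □(dirty → ○owned) is never violated.

never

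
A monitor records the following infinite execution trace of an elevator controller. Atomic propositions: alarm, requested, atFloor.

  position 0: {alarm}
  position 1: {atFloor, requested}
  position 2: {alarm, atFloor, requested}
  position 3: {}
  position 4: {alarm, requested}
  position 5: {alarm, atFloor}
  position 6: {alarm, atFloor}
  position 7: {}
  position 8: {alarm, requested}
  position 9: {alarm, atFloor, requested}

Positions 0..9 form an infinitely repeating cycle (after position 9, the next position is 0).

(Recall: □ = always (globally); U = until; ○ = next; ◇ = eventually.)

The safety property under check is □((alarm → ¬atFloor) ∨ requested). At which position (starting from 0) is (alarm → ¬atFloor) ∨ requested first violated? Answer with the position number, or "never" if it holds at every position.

5

Check (alarm → ¬atFloor) ∨ requested at each position in order: 0 ✓, 1 ✓, 2 ✓, 3 ✓, 4 ✓.
At position 5 the labels are {alarm, atFloor}, so (alarm → ¬atFloor) ∨ requested is false there. This is the first violation.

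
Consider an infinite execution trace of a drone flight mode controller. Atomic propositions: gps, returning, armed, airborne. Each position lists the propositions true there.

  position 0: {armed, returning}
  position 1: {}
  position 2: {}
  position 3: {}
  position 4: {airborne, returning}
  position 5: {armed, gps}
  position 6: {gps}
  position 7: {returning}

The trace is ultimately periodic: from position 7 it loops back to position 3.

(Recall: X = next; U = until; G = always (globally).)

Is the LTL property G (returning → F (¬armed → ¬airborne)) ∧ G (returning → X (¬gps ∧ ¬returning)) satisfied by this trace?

returning → F (¬armed → ¬airborne) holds at every position 0..7, and those are all positions ever visited, so G (returning → F (¬armed → ¬airborne)) holds.
Positions where returning holds: 0, 4, 7.
Check F (¬armed → ¬airborne) at each: 0→ok, 4→ok, 7→ok.
returning → X (¬gps ∧ ¬returning) must hold at every position from 0 onward. It fails at position 4, so G (returning → X (¬gps ∧ ¬returning)) is false.
Positions where returning holds: 0, 4, 7.
Check X (¬gps ∧ ¬returning) at each: 0→ok, 4→fails, 7→ok.
At position 0: G (returning → F (¬armed → ¬airborne)) is true; G (returning → X (¬gps ∧ ¬returning)) is false; so G (returning → F (¬armed → ¬airborne)) ∧ G (returning → X (¬gps ∧ ¬returning)) is false.

Violated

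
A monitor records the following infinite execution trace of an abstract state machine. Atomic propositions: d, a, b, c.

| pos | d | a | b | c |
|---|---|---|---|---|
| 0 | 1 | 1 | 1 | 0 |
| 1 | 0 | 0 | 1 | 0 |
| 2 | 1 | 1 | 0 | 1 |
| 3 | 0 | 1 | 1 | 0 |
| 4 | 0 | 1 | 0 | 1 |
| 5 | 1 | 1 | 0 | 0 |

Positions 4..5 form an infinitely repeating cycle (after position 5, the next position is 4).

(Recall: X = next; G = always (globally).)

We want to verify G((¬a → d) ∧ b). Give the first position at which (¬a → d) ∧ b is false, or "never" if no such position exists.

1

Check (¬a → d) ∧ b at each position in order: 0 ✓.
At position 1 the labels are {b}, so (¬a → d) ∧ b is false there. This is the first violation.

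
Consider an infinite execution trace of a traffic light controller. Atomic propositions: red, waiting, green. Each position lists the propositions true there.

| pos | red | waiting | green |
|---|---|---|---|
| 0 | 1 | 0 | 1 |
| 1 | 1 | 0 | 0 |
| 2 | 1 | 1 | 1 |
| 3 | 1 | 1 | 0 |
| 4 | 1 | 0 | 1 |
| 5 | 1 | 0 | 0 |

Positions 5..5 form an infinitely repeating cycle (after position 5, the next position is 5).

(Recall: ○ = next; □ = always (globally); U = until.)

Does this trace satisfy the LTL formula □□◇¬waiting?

□◇¬waiting holds at every position 0..5, and those are all positions ever visited, so □□◇¬waiting holds.

Yes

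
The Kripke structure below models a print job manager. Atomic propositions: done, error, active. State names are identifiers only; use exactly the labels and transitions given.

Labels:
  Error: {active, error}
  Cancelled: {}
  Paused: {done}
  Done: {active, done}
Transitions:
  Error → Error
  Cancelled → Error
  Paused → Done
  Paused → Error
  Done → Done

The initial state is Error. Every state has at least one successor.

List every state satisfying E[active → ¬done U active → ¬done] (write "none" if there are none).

{Error, Cancelled, Paused}

States satisfying active → ¬done: {Error, Cancelled, Paused}.
States satisfying E[active → ¬done U active → ¬done]: {Error, Cancelled, Paused}.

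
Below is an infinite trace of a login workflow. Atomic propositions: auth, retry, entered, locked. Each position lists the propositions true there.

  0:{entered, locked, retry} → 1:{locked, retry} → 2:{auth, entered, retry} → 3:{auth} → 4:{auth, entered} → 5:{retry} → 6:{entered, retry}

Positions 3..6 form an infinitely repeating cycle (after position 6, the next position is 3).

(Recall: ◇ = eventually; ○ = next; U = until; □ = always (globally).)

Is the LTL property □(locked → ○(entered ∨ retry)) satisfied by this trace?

Satisfied

locked → ○(entered ∨ retry) holds at every position 0..6, and those are all positions ever visited, so □(locked → ○(entered ∨ retry)) holds.
Positions where locked holds: 0, 1.
Check ○(entered ∨ retry) at each: 0→ok, 1→ok.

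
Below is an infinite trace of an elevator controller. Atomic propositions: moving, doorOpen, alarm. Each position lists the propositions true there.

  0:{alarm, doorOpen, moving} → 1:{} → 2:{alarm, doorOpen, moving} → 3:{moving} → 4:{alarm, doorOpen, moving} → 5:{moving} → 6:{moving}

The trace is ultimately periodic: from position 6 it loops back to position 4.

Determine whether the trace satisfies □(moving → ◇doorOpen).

moving → ◇doorOpen holds at every position 0..6, and those are all positions ever visited, so □(moving → ◇doorOpen) holds.
Positions where moving holds: 0, 2, 3, 4, 5, 6.
Check ◇doorOpen at each: 0→ok, 2→ok, 3→ok, 4→ok, 5→ok, 6→ok.

Holds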